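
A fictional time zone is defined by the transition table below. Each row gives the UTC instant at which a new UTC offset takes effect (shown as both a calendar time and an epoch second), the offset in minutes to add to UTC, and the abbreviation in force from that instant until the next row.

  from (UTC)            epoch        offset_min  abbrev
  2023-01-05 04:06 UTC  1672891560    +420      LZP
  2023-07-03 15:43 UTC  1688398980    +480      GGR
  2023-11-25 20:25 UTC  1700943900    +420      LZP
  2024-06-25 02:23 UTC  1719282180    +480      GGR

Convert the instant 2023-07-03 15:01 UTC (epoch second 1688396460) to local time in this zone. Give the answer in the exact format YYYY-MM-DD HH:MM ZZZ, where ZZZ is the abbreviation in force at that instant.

Query: 2023-07-03 15:01 UTC
Rule 1/4 (LZP, +07:00): 2023-01-05 04:06 UTC ≤ query < 2023-07-03 15:43 UTC
15·60 + 1 + 420 = 1321 min
1321 = 0·1440 + 1321; 1321 = 22·60 + 1 → 22:01, same day
→ 2023-07-03 22:01 LZP

2023-07-03 22:01 LZP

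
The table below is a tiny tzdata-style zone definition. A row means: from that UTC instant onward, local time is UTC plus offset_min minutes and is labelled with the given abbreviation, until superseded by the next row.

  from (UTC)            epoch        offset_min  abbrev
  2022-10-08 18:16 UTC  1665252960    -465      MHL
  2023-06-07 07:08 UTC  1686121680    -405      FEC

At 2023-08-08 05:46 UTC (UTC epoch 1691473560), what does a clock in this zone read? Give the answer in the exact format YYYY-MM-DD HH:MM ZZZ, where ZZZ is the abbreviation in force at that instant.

Query: 2023-08-08 05:46 UTC
Rule 2/2 (FEC, -06:45): 2023-06-07 07:08 UTC ≤ query < +∞
5·60 + 46 - 405 = -59 min
-59 = -1·1440 + 1381; 1381 = 23·60 + 1 → 23:01, 2023-08-08 - 1 day = 2023-08-07
→ 2023-08-07 23:01 FEC

2023-08-07 23:01 FEC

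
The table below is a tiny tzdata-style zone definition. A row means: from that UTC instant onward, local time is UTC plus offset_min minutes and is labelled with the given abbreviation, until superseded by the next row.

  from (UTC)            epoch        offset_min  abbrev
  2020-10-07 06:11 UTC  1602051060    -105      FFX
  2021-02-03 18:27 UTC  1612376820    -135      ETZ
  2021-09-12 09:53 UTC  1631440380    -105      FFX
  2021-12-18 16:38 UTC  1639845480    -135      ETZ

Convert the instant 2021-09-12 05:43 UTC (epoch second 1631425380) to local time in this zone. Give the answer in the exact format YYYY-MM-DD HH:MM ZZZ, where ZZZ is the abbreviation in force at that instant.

Query: 2021-09-12 05:43 UTC
Rule 2/4 (ETZ, -02:15): 2021-02-03 18:27 UTC ≤ query < 2021-09-12 09:53 UTC
5·60 + 43 - 135 = 208 min
208 = 0·1440 + 208; 208 = 3·60 + 28 → 03:28, same day
→ 2021-09-12 03:28 ETZ

2021-09-12 03:28 ETZ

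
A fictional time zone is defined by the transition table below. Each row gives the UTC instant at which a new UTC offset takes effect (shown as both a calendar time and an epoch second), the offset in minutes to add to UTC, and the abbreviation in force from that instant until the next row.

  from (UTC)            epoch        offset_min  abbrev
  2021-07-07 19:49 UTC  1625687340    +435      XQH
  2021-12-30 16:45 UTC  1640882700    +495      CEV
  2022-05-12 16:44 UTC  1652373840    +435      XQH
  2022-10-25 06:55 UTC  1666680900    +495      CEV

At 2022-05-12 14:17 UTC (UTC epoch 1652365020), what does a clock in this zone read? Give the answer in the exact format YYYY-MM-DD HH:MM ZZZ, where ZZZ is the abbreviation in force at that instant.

2022-05-12 22:32 CEV

Query: 2022-05-12 14:17 UTC
Rule 2/4 (CEV, +08:15): 2021-12-30 16:45 UTC ≤ query < 2022-05-12 16:44 UTC
14·60 + 17 + 495 = 1352 min
1352 = 0·1440 + 1352; 1352 = 22·60 + 32 → 22:32, same day
→ 2022-05-12 22:32 CEV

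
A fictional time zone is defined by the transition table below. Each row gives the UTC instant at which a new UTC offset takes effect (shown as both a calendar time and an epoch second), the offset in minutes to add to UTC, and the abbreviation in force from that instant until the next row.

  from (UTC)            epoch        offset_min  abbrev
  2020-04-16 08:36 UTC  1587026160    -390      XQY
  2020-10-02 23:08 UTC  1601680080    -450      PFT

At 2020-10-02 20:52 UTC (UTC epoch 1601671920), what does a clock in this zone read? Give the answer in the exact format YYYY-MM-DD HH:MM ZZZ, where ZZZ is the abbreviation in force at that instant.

2020-10-02 14:22 XQY

Query: 2020-10-02 20:52 UTC
Rule 1/2 (XQY, -06:30): 2020-04-16 08:36 UTC ≤ query < 2020-10-02 23:08 UTC
20·60 + 52 - 390 = 862 min
862 = 0·1440 + 862; 862 = 14·60 + 22 → 14:22, same day
→ 2020-10-02 14:22 XQY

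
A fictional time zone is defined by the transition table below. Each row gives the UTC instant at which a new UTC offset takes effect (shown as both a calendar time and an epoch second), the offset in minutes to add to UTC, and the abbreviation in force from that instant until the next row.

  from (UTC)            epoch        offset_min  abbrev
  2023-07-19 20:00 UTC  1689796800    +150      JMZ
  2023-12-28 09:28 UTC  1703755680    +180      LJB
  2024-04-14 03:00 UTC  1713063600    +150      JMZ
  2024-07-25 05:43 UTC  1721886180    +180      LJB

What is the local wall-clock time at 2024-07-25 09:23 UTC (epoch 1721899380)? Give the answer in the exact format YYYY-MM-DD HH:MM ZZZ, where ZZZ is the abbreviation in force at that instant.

2024-07-25 12:23 LJB

Query: 2024-07-25 09:23 UTC
Rule 4/4 (LJB, +03:00): 2024-07-25 05:43 UTC ≤ query < +∞
9·60 + 23 + 180 = 743 min
743 = 0·1440 + 743; 743 = 12·60 + 23 → 12:23, same day
→ 2024-07-25 12:23 LJB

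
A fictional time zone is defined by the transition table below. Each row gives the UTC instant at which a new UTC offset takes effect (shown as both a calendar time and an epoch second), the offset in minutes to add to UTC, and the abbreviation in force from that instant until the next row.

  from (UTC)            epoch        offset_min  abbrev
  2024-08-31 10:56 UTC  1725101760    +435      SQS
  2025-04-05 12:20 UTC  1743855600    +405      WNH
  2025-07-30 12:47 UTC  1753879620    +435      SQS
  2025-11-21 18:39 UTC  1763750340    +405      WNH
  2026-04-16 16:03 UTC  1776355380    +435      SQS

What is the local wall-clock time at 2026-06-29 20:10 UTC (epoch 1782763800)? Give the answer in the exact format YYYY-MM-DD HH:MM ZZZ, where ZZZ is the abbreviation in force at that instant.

Query: 2026-06-29 20:10 UTC
Rule 5/5 (SQS, +07:15): 2026-04-16 16:03 UTC ≤ query < +∞
20·60 + 10 + 435 = 1645 min
1645 = 1·1440 + 205; 205 = 3·60 + 25 → 03:25, 2026-06-29 + 1 day = 2026-06-30
→ 2026-06-30 03:25 SQS

2026-06-30 03:25 SQS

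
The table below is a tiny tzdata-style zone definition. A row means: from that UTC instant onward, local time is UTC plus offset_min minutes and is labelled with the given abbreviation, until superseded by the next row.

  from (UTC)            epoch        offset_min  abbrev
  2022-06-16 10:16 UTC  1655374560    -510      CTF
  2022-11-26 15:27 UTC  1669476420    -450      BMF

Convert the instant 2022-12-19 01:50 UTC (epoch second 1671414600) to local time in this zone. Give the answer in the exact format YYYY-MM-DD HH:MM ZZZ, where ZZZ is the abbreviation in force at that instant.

2022-12-18 18:20 BMF

Query: 2022-12-19 01:50 UTC
Rule 2/2 (BMF, -07:30): 2022-11-26 15:27 UTC ≤ query < +∞
1·60 + 50 - 450 = -340 min
-340 = -1·1440 + 1100; 1100 = 18·60 + 20 → 18:20, 2022-12-19 - 1 day = 2022-12-18
→ 2022-12-18 18:20 BMF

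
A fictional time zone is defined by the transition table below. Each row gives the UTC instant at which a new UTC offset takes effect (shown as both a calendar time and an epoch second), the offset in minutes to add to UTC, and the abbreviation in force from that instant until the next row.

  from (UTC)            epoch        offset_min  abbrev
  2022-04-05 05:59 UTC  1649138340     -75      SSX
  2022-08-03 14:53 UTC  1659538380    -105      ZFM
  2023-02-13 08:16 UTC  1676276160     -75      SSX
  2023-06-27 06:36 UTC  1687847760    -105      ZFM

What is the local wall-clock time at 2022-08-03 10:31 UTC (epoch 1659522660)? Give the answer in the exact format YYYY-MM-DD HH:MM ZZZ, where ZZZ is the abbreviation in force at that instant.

2022-08-03 09:16 SSX

Query: 2022-08-03 10:31 UTC
Rule 1/4 (SSX, -01:15): 2022-04-05 05:59 UTC ≤ query < 2022-08-03 14:53 UTC
10·60 + 31 - 75 = 556 min
556 = 0·1440 + 556; 556 = 9·60 + 16 → 09:16, same day
→ 2022-08-03 09:16 SSX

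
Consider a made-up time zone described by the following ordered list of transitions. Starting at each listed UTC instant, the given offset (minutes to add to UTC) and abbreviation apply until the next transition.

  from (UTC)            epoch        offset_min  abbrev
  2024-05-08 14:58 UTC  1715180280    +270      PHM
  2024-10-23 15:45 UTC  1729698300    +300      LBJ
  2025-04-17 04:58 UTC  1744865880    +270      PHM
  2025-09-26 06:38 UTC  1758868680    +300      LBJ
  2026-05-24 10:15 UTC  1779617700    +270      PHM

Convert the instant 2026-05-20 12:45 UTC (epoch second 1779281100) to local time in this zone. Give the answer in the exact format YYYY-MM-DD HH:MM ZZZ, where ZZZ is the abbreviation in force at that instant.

2026-05-20 17:45 LBJ

Query: 2026-05-20 12:45 UTC
Rule 4/5 (LBJ, +05:00): 2025-09-26 06:38 UTC ≤ query < 2026-05-24 10:15 UTC
12·60 + 45 + 300 = 1065 min
1065 = 0·1440 + 1065; 1065 = 17·60 + 45 → 17:45, same day
→ 2026-05-20 17:45 LBJ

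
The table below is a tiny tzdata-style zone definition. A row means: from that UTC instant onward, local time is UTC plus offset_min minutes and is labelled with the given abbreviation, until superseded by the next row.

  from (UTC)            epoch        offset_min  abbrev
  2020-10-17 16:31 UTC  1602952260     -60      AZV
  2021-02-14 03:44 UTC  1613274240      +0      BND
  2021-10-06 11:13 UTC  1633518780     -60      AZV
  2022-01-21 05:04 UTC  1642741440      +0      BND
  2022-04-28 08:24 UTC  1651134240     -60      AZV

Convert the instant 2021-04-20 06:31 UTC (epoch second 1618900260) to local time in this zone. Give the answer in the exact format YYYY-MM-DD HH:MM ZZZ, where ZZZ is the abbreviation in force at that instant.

Query: 2021-04-20 06:31 UTC
Rule 2/5 (BND, +00:00): 2021-02-14 03:44 UTC ≤ query < 2021-10-06 11:13 UTC
6·60 + 31 + 0 = 391 min
391 = 0·1440 + 391; 391 = 6·60 + 31 → 06:31, same day
→ 2021-04-20 06:31 BND

2021-04-20 06:31 BND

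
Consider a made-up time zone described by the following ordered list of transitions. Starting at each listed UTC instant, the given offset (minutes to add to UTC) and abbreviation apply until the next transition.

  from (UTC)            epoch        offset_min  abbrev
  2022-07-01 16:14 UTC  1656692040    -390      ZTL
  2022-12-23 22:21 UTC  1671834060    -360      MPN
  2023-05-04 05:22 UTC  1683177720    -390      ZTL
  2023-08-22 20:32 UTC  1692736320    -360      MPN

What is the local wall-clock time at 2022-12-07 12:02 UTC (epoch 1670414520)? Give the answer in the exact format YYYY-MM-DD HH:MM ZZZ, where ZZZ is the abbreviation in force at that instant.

2022-12-07 05:32 ZTL

Query: 2022-12-07 12:02 UTC
Rule 1/4 (ZTL, -06:30): 2022-07-01 16:14 UTC ≤ query < 2022-12-23 22:21 UTC
12·60 + 2 - 390 = 332 min
332 = 0·1440 + 332; 332 = 5·60 + 32 → 05:32, same day
→ 2022-12-07 05:32 ZTL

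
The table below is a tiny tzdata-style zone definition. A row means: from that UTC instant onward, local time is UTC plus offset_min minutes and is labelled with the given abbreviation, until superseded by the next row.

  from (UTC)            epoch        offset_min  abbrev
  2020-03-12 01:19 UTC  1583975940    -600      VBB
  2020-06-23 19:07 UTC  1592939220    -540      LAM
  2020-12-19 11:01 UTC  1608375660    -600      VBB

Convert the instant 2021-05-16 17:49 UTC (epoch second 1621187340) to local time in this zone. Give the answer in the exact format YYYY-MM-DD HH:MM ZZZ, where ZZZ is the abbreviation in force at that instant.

Query: 2021-05-16 17:49 UTC
Rule 3/3 (VBB, -10:00): 2020-12-19 11:01 UTC ≤ query < +∞
17·60 + 49 - 600 = 469 min
469 = 0·1440 + 469; 469 = 7·60 + 49 → 07:49, same day
→ 2021-05-16 07:49 VBB

2021-05-16 07:49 VBB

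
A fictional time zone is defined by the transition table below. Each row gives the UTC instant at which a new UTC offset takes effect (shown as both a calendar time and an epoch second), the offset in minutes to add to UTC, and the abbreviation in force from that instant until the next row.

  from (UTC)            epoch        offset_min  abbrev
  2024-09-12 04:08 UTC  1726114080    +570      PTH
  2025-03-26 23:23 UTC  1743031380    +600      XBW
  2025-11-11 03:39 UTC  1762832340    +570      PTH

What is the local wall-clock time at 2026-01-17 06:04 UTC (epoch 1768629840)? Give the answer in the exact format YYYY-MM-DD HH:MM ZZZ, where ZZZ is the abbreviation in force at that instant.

2026-01-17 15:34 PTH

Query: 2026-01-17 06:04 UTC
Rule 3/3 (PTH, +09:30): 2025-11-11 03:39 UTC ≤ query < +∞
6·60 + 4 + 570 = 934 min
934 = 0·1440 + 934; 934 = 15·60 + 34 → 15:34, same day
→ 2026-01-17 15:34 PTH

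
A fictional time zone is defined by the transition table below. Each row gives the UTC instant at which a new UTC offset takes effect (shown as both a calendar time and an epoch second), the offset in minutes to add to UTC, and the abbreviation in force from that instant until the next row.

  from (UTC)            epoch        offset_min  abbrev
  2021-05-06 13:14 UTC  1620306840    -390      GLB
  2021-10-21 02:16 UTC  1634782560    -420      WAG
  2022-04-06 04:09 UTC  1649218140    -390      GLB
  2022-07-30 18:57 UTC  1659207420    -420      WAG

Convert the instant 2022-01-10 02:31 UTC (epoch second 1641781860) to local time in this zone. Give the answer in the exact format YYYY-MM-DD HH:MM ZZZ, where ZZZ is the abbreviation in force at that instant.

2022-01-09 19:31 WAG

Query: 2022-01-10 02:31 UTC
Rule 2/4 (WAG, -07:00): 2021-10-21 02:16 UTC ≤ query < 2022-04-06 04:09 UTC
2·60 + 31 - 420 = -269 min
-269 = -1·1440 + 1171; 1171 = 19·60 + 31 → 19:31, 2022-01-10 - 1 day = 2022-01-09
→ 2022-01-09 19:31 WAG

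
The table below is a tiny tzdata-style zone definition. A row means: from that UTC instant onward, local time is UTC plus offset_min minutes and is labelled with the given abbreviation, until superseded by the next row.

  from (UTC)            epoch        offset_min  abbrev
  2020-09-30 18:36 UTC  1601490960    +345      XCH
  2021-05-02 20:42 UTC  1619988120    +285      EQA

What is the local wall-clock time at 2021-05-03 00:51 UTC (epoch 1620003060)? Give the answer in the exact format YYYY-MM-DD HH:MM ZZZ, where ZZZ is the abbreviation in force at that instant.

2021-05-03 05:36 EQA

Query: 2021-05-03 00:51 UTC
Rule 2/2 (EQA, +04:45): 2021-05-02 20:42 UTC ≤ query < +∞
0·60 + 51 + 285 = 336 min
336 = 0·1440 + 336; 336 = 5·60 + 36 → 05:36, same day
→ 2021-05-03 05:36 EQA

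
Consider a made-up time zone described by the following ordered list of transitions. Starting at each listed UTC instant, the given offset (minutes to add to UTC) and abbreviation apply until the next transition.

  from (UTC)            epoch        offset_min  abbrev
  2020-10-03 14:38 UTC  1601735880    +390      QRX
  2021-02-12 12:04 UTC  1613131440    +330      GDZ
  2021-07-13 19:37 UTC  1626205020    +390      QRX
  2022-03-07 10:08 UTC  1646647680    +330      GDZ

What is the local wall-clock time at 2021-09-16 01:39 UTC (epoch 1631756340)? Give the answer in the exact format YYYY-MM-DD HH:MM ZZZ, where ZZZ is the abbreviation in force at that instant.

2021-09-16 08:09 QRX

Query: 2021-09-16 01:39 UTC
Rule 3/4 (QRX, +06:30): 2021-07-13 19:37 UTC ≤ query < 2022-03-07 10:08 UTC
1·60 + 39 + 390 = 489 min
489 = 0·1440 + 489; 489 = 8·60 + 9 → 08:09, same day
→ 2021-09-16 08:09 QRX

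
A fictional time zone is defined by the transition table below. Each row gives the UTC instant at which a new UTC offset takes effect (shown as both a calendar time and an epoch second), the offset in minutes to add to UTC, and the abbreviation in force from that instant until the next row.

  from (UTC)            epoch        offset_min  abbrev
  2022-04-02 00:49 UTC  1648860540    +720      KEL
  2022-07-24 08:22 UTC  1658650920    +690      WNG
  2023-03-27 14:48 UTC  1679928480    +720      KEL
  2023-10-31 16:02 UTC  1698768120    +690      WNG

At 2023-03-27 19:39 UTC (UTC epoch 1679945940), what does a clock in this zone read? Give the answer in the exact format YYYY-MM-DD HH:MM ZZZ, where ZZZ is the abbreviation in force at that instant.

2023-03-28 07:39 KEL

Query: 2023-03-27 19:39 UTC
Rule 3/4 (KEL, +12:00): 2023-03-27 14:48 UTC ≤ query < 2023-10-31 16:02 UTC
19·60 + 39 + 720 = 1899 min
1899 = 1·1440 + 459; 459 = 7·60 + 39 → 07:39, 2023-03-27 + 1 day = 2023-03-28
→ 2023-03-28 07:39 KEL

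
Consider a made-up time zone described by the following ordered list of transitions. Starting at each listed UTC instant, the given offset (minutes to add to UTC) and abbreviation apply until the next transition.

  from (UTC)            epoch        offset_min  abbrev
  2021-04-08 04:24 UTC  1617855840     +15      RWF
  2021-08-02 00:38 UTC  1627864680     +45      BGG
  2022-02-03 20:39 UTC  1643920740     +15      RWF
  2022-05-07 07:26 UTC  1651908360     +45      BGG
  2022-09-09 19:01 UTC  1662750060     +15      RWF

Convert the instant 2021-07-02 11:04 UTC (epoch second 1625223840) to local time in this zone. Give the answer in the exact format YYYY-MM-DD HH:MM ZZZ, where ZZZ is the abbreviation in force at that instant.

2021-07-02 11:19 RWF

Query: 2021-07-02 11:04 UTC
Rule 1/5 (RWF, +00:15): 2021-04-08 04:24 UTC ≤ query < 2021-08-02 00:38 UTC
11·60 + 4 + 15 = 679 min
679 = 0·1440 + 679; 679 = 11·60 + 19 → 11:19, same day
→ 2021-07-02 11:19 RWF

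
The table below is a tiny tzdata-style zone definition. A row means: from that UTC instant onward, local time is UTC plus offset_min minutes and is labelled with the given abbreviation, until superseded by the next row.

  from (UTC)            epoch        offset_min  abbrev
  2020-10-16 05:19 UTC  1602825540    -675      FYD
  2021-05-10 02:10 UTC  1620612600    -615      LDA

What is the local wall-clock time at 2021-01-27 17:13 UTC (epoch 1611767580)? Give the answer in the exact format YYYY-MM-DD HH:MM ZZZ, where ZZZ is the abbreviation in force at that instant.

2021-01-27 05:58 FYD

Query: 2021-01-27 17:13 UTC
Rule 1/2 (FYD, -11:15): 2020-10-16 05:19 UTC ≤ query < 2021-05-10 02:10 UTC
17·60 + 13 - 675 = 358 min
358 = 0·1440 + 358; 358 = 5·60 + 58 → 05:58, same day
→ 2021-01-27 05:58 FYD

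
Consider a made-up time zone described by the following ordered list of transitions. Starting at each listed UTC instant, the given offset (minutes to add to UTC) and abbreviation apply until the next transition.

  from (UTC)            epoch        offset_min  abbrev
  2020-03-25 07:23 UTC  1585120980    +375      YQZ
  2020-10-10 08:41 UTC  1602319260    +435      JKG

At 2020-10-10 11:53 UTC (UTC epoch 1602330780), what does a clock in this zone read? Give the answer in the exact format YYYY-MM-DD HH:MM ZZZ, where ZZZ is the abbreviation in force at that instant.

Query: 2020-10-10 11:53 UTC
Rule 2/2 (JKG, +07:15): 2020-10-10 08:41 UTC ≤ query < +∞
11·60 + 53 + 435 = 1148 min
1148 = 0·1440 + 1148; 1148 = 19·60 + 8 → 19:08, same day
→ 2020-10-10 19:08 JKG

2020-10-10 19:08 JKG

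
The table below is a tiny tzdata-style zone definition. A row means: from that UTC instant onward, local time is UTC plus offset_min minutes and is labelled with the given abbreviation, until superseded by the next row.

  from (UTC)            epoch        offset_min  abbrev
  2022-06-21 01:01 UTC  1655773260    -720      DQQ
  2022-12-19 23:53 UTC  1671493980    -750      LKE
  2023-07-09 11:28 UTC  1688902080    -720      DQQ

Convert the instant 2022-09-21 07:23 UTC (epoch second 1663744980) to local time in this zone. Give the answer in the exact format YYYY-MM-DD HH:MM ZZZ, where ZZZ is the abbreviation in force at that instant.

2022-09-20 19:23 DQQ

Query: 2022-09-21 07:23 UTC
Rule 1/3 (DQQ, -12:00): 2022-06-21 01:01 UTC ≤ query < 2022-12-19 23:53 UTC
7·60 + 23 - 720 = -277 min
-277 = -1·1440 + 1163; 1163 = 19·60 + 23 → 19:23, 2022-09-21 - 1 day = 2022-09-20
→ 2022-09-20 19:23 DQQ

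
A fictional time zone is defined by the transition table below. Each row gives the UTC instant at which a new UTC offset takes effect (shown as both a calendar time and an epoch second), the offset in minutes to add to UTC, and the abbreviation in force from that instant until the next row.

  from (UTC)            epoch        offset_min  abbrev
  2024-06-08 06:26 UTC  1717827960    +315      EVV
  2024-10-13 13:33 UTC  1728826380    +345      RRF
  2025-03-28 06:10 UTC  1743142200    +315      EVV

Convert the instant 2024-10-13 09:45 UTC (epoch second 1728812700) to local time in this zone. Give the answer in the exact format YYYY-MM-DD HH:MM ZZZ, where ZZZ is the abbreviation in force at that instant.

Query: 2024-10-13 09:45 UTC
Rule 1/3 (EVV, +05:15): 2024-06-08 06:26 UTC ≤ query < 2024-10-13 13:33 UTC
9·60 + 45 + 315 = 900 min
900 = 0·1440 + 900; 900 = 15·60 + 0 → 15:00, same day
→ 2024-10-13 15:00 EVV

2024-10-13 15:00 EVV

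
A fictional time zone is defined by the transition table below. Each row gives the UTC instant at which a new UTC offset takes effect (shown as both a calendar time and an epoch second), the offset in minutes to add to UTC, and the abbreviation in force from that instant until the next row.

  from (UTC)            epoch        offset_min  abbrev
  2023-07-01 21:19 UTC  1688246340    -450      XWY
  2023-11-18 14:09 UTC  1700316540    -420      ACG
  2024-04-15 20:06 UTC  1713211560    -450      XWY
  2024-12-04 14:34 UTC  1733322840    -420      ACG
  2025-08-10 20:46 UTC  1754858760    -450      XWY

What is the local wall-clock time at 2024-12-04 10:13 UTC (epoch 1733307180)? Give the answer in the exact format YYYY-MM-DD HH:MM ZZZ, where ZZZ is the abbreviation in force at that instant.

Query: 2024-12-04 10:13 UTC
Rule 3/5 (XWY, -07:30): 2024-04-15 20:06 UTC ≤ query < 2024-12-04 14:34 UTC
10·60 + 13 - 450 = 163 min
163 = 0·1440 + 163; 163 = 2·60 + 43 → 02:43, same day
→ 2024-12-04 02:43 XWY

2024-12-04 02:43 XWY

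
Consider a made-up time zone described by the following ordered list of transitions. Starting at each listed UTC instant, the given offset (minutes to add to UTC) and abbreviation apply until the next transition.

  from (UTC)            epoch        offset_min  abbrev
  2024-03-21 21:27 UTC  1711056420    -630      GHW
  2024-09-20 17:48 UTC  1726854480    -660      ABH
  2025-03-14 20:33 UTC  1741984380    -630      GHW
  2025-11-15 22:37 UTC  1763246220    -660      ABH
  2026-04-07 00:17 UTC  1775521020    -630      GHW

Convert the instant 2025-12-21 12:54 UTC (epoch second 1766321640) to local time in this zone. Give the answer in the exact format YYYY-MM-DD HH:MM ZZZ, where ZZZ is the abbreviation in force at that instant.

2025-12-21 01:54 ABH

Query: 2025-12-21 12:54 UTC
Rule 4/5 (ABH, -11:00): 2025-11-15 22:37 UTC ≤ query < 2026-04-07 00:17 UTC
12·60 + 54 - 660 = 114 min
114 = 0·1440 + 114; 114 = 1·60 + 54 → 01:54, same day
→ 2025-12-21 01:54 ABH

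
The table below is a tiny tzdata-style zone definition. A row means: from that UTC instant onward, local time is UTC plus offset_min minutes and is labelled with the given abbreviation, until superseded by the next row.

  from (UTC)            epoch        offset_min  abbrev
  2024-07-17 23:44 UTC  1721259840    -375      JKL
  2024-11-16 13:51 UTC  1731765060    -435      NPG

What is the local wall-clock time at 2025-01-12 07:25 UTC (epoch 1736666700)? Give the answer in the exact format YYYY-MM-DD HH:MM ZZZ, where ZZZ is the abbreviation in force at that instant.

2025-01-12 00:10 NPG

Query: 2025-01-12 07:25 UTC
Rule 2/2 (NPG, -07:15): 2024-11-16 13:51 UTC ≤ query < +∞
7·60 + 25 - 435 = 10 min
10 = 0·1440 + 10; 10 = 0·60 + 10 → 00:10, same day
→ 2025-01-12 00:10 NPG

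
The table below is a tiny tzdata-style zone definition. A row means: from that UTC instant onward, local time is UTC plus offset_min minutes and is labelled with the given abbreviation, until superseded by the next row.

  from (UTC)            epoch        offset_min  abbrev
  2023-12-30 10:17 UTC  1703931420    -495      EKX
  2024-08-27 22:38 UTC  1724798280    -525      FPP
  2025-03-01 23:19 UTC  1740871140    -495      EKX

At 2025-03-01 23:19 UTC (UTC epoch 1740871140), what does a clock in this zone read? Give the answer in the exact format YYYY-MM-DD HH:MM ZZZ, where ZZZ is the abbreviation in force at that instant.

Query: 2025-03-01 23:19 UTC
Rule 3/3 (EKX, -08:15): 2025-03-01 23:19 UTC ≤ query < +∞
23·60 + 19 - 495 = 904 min
904 = 0·1440 + 904; 904 = 15·60 + 4 → 15:04, same day
→ 2025-03-01 15:04 EKX

2025-03-01 15:04 EKX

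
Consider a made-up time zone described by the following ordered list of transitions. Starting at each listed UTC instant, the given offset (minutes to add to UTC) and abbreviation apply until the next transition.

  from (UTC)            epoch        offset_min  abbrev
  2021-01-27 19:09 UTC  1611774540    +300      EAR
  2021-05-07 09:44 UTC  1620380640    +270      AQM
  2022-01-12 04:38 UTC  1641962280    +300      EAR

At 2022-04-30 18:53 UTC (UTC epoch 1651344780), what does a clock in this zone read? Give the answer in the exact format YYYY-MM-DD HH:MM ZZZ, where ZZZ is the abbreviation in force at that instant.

Query: 2022-04-30 18:53 UTC
Rule 3/3 (EAR, +05:00): 2022-01-12 04:38 UTC ≤ query < +∞
18·60 + 53 + 300 = 1433 min
1433 = 0·1440 + 1433; 1433 = 23·60 + 53 → 23:53, same day
→ 2022-04-30 23:53 EAR

2022-04-30 23:53 EAR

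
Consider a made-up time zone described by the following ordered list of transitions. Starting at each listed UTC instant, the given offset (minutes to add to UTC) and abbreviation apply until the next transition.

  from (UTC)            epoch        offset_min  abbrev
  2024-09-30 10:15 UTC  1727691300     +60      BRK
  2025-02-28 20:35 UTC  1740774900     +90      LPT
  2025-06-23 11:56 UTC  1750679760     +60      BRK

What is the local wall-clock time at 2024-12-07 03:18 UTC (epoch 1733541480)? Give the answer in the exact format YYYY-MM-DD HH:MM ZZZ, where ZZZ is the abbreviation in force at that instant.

2024-12-07 04:18 BRK

Query: 2024-12-07 03:18 UTC
Rule 1/3 (BRK, +01:00): 2024-09-30 10:15 UTC ≤ query < 2025-02-28 20:35 UTC
3·60 + 18 + 60 = 258 min
258 = 0·1440 + 258; 258 = 4·60 + 18 → 04:18, same day
→ 2024-12-07 04:18 BRK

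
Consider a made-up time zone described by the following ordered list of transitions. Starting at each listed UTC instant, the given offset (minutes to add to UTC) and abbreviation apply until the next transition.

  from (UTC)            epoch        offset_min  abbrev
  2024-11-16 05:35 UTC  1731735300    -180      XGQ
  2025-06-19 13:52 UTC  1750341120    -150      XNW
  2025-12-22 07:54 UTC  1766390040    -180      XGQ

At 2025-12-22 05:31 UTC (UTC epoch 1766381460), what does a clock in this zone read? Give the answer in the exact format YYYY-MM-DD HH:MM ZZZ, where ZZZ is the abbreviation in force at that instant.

2025-12-22 03:01 XNW

Query: 2025-12-22 05:31 UTC
Rule 2/3 (XNW, -02:30): 2025-06-19 13:52 UTC ≤ query < 2025-12-22 07:54 UTC
5·60 + 31 - 150 = 181 min
181 = 0·1440 + 181; 181 = 3·60 + 1 → 03:01, same day
→ 2025-12-22 03:01 XNW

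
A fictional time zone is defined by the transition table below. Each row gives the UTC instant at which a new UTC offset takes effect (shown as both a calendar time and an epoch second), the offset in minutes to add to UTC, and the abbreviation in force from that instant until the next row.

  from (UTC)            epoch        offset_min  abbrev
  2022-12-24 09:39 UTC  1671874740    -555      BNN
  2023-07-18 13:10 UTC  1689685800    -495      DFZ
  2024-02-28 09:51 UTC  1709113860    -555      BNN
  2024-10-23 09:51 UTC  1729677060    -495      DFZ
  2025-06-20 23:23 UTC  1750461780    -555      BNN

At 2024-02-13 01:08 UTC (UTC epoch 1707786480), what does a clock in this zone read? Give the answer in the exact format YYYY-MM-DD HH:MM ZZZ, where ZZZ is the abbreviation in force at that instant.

Query: 2024-02-13 01:08 UTC
Rule 2/5 (DFZ, -08:15): 2023-07-18 13:10 UTC ≤ query < 2024-02-28 09:51 UTC
1·60 + 8 - 495 = -427 min
-427 = -1·1440 + 1013; 1013 = 16·60 + 53 → 16:53, 2024-02-13 - 1 day = 2024-02-12
→ 2024-02-12 16:53 DFZ

2024-02-12 16:53 DFZ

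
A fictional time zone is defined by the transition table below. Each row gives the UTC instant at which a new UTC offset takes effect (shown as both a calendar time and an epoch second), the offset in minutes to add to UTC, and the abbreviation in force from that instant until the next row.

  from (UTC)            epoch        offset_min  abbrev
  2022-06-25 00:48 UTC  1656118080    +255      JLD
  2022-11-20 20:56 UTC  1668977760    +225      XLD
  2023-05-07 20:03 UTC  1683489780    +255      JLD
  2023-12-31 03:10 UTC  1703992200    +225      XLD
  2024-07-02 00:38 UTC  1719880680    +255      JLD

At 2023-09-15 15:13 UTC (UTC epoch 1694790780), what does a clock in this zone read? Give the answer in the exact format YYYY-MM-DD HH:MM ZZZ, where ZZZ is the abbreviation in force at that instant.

Query: 2023-09-15 15:13 UTC
Rule 3/5 (JLD, +04:15): 2023-05-07 20:03 UTC ≤ query < 2023-12-31 03:10 UTC
15·60 + 13 + 255 = 1168 min
1168 = 0·1440 + 1168; 1168 = 19·60 + 28 → 19:28, same day
→ 2023-09-15 19:28 JLD

2023-09-15 19:28 JLD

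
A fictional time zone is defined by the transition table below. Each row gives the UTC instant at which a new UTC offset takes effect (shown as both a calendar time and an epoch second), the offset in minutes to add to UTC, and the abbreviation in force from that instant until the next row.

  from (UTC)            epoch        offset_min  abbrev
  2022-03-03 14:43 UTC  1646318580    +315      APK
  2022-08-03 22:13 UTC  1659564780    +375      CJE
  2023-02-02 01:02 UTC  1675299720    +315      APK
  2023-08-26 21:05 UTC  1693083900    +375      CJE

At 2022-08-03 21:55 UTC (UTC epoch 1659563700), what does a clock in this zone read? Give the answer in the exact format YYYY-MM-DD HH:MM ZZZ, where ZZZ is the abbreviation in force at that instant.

2022-08-04 03:10 APK

Query: 2022-08-03 21:55 UTC
Rule 1/4 (APK, +05:15): 2022-03-03 14:43 UTC ≤ query < 2022-08-03 22:13 UTC
21·60 + 55 + 315 = 1630 min
1630 = 1·1440 + 190; 190 = 3·60 + 10 → 03:10, 2022-08-03 + 1 day = 2022-08-04
→ 2022-08-04 03:10 APK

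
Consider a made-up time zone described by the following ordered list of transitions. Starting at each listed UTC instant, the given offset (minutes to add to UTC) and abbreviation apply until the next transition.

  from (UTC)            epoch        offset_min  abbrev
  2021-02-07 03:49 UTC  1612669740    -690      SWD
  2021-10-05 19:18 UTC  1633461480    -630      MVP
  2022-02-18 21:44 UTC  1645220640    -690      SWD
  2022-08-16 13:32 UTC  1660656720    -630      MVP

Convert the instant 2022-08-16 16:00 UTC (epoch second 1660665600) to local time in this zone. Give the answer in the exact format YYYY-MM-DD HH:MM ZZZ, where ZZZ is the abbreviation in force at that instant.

2022-08-16 05:30 MVP

Query: 2022-08-16 16:00 UTC
Rule 4/4 (MVP, -10:30): 2022-08-16 13:32 UTC ≤ query < +∞
16·60 + 0 - 630 = 330 min
330 = 0·1440 + 330; 330 = 5·60 + 30 → 05:30, same day
→ 2022-08-16 05:30 MVP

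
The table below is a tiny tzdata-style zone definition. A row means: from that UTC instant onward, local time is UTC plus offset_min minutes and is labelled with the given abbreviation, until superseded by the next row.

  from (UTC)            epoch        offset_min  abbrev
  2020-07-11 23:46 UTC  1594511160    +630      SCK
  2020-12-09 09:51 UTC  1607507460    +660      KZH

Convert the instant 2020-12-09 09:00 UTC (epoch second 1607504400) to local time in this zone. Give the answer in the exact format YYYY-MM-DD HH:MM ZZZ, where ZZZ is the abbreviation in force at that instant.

2020-12-09 19:30 SCK

Query: 2020-12-09 09:00 UTC
Rule 1/2 (SCK, +10:30): 2020-07-11 23:46 UTC ≤ query < 2020-12-09 09:51 UTC
9·60 + 0 + 630 = 1170 min
1170 = 0·1440 + 1170; 1170 = 19·60 + 30 → 19:30, same day
→ 2020-12-09 19:30 SCK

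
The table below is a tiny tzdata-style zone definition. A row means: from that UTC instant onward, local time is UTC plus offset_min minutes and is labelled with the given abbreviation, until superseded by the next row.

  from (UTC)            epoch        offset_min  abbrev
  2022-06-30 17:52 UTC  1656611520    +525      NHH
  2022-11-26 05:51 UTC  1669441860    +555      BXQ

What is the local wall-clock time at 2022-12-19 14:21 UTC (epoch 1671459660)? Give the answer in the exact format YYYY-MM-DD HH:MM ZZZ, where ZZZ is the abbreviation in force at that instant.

Query: 2022-12-19 14:21 UTC
Rule 2/2 (BXQ, +09:15): 2022-11-26 05:51 UTC ≤ query < +∞
14·60 + 21 + 555 = 1416 min
1416 = 0·1440 + 1416; 1416 = 23·60 + 36 → 23:36, same day
→ 2022-12-19 23:36 BXQ

2022-12-19 23:36 BXQ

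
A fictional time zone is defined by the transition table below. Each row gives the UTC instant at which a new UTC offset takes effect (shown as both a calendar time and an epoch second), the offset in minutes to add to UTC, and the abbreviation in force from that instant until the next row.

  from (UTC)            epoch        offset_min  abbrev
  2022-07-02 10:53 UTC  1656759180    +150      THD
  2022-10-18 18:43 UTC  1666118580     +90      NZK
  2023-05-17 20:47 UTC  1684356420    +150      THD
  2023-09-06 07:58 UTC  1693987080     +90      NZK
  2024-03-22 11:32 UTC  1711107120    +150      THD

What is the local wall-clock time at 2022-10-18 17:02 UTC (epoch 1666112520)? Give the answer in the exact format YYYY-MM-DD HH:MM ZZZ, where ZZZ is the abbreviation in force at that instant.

2022-10-18 19:32 THD

Query: 2022-10-18 17:02 UTC
Rule 1/5 (THD, +02:30): 2022-07-02 10:53 UTC ≤ query < 2022-10-18 18:43 UTC
17·60 + 2 + 150 = 1172 min
1172 = 0·1440 + 1172; 1172 = 19·60 + 32 → 19:32, same day
→ 2022-10-18 19:32 THD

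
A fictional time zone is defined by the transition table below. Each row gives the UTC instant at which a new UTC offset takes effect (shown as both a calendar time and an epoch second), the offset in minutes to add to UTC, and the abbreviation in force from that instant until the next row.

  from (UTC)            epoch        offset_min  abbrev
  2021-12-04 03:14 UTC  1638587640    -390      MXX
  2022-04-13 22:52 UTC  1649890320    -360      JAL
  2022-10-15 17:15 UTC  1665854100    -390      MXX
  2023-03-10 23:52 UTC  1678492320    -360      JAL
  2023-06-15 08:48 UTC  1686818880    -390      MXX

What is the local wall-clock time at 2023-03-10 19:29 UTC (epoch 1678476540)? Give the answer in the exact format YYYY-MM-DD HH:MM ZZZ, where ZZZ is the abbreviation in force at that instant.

Query: 2023-03-10 19:29 UTC
Rule 3/5 (MXX, -06:30): 2022-10-15 17:15 UTC ≤ query < 2023-03-10 23:52 UTC
19·60 + 29 - 390 = 779 min
779 = 0·1440 + 779; 779 = 12·60 + 59 → 12:59, same day
→ 2023-03-10 12:59 MXX

2023-03-10 12:59 MXX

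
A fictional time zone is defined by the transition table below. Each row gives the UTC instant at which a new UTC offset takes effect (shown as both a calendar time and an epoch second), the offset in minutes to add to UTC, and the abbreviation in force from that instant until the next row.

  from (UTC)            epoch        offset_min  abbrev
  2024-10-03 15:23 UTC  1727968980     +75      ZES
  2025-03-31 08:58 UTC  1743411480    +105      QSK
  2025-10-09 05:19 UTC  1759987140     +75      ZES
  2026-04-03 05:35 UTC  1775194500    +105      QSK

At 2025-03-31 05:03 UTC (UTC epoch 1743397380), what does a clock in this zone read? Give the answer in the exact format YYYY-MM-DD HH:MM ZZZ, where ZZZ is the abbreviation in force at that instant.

2025-03-31 06:18 ZES

Query: 2025-03-31 05:03 UTC
Rule 1/4 (ZES, +01:15): 2024-10-03 15:23 UTC ≤ query < 2025-03-31 08:58 UTC
5·60 + 3 + 75 = 378 min
378 = 0·1440 + 378; 378 = 6·60 + 18 → 06:18, same day
→ 2025-03-31 06:18 ZES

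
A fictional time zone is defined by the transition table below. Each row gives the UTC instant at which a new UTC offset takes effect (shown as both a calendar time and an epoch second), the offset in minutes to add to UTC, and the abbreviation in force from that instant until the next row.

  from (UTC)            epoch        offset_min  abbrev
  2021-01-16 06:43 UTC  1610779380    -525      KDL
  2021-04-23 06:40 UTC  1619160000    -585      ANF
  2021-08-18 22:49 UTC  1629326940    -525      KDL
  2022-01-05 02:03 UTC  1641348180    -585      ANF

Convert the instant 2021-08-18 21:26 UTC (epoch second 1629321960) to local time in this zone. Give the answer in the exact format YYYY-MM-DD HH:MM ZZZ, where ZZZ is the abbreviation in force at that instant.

2021-08-18 11:41 ANF

Query: 2021-08-18 21:26 UTC
Rule 2/4 (ANF, -09:45): 2021-04-23 06:40 UTC ≤ query < 2021-08-18 22:49 UTC
21·60 + 26 - 585 = 701 min
701 = 0·1440 + 701; 701 = 11·60 + 41 → 11:41, same day
→ 2021-08-18 11:41 ANF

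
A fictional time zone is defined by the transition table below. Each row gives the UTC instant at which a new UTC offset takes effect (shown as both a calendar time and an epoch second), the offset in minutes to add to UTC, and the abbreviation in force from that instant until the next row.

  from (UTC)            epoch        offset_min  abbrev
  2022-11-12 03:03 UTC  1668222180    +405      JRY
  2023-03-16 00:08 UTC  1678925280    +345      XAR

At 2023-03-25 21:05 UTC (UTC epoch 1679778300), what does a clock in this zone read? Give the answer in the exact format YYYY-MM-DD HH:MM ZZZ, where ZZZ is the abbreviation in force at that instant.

2023-03-26 02:50 XAR

Query: 2023-03-25 21:05 UTC
Rule 2/2 (XAR, +05:45): 2023-03-16 00:08 UTC ≤ query < +∞
21·60 + 5 + 345 = 1610 min
1610 = 1·1440 + 170; 170 = 2·60 + 50 → 02:50, 2023-03-25 + 1 day = 2023-03-26
→ 2023-03-26 02:50 XAR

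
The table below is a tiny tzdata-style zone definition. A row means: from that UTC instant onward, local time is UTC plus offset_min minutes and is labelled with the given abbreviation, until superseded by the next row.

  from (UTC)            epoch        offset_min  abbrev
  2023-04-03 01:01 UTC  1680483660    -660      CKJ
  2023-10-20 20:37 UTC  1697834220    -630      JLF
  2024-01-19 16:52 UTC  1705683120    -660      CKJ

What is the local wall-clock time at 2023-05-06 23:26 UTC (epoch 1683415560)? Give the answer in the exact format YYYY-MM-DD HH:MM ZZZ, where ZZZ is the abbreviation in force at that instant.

Query: 2023-05-06 23:26 UTC
Rule 1/3 (CKJ, -11:00): 2023-04-03 01:01 UTC ≤ query < 2023-10-20 20:37 UTC
23·60 + 26 - 660 = 746 min
746 = 0·1440 + 746; 746 = 12·60 + 26 → 12:26, same day
→ 2023-05-06 12:26 CKJ

2023-05-06 12:26 CKJ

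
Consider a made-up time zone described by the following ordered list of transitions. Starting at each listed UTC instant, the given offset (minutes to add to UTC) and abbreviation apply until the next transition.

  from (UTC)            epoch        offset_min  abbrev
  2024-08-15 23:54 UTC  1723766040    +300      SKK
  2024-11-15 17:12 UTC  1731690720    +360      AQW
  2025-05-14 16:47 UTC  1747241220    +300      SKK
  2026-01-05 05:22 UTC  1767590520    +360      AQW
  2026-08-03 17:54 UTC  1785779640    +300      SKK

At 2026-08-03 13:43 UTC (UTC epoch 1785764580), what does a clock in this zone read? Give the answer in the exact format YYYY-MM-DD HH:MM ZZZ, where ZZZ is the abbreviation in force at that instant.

2026-08-03 19:43 AQW

Query: 2026-08-03 13:43 UTC
Rule 4/5 (AQW, +06:00): 2026-01-05 05:22 UTC ≤ query < 2026-08-03 17:54 UTC
13·60 + 43 + 360 = 1183 min
1183 = 0·1440 + 1183; 1183 = 19·60 + 43 → 19:43, same day
→ 2026-08-03 19:43 AQW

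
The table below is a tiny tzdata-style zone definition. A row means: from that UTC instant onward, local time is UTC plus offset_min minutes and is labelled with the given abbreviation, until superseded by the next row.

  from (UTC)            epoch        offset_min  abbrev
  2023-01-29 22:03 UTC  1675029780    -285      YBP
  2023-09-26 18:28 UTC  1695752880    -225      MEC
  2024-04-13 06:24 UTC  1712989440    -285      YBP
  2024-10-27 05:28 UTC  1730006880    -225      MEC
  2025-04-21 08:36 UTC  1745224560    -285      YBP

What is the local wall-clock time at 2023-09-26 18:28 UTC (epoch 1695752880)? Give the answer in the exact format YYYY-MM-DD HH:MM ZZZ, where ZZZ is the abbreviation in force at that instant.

2023-09-26 14:43 MEC

Query: 2023-09-26 18:28 UTC
Rule 2/5 (MEC, -03:45): 2023-09-26 18:28 UTC ≤ query < 2024-04-13 06:24 UTC
18·60 + 28 - 225 = 883 min
883 = 0·1440 + 883; 883 = 14·60 + 43 → 14:43, same day
→ 2023-09-26 14:43 MEC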